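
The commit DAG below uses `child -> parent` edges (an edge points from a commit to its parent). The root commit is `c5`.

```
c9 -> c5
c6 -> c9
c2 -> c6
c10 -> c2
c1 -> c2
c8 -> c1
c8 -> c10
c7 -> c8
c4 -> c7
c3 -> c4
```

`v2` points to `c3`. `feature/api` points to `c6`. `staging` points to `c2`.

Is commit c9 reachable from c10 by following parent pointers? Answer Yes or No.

Yes

Ancestors of c10 (commits reachable by following parents): {c10, c2, c5, c6, c9}.
c9 is in that set, so it is an ancestor of c10.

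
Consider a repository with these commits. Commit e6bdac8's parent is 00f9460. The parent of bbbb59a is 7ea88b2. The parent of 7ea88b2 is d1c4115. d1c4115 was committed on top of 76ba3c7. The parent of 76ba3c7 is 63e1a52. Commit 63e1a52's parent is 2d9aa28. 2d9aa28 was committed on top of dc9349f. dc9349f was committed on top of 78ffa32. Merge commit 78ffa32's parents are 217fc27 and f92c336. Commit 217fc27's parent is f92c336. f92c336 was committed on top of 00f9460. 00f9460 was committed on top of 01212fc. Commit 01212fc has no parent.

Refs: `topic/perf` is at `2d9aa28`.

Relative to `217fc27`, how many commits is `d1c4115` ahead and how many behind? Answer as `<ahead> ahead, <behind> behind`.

6 ahead, 0 behind

Reachable from d1c4115: {00f9460, 01212fc, 217fc27, 2d9aa28, 63e1a52, 76ba3c7, 78ffa32, d1c4115, dc9349f, f92c336}.
Reachable from 217fc27: {00f9460, 01212fc, 217fc27, f92c336}.
Only in d1c4115's history (ahead): {2d9aa28, 63e1a52, 76ba3c7, 78ffa32, d1c4115, dc9349f} — 6.
Only in 217fc27's history (behind): {} — 0.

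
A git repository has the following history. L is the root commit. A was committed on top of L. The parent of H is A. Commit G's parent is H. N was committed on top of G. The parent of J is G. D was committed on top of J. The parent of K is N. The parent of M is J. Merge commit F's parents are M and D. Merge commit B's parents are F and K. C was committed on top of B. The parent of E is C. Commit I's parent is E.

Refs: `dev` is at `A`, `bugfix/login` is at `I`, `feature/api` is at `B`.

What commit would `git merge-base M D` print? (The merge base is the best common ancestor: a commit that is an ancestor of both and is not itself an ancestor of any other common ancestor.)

Ancestors of M: {A, G, H, J, L, M}.
Ancestors of D: {A, D, G, H, J, L}.
Common ancestors: {A, G, H, J, L}.
Among these, J is not an ancestor of any other common ancestor — it is the merge base.

J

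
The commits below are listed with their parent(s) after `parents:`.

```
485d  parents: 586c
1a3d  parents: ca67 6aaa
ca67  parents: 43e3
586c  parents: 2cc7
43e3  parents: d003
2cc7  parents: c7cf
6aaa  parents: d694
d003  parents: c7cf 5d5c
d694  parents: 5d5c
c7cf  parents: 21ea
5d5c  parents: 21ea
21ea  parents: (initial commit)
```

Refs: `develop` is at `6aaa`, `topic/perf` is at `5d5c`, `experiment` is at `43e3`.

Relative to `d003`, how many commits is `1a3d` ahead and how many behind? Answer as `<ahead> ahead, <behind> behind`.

5 ahead, 0 behind

Reachable from 1a3d: {1a3d, 21ea, 43e3, 5d5c, 6aaa, c7cf, ca67, d003, d694}.
Reachable from d003: {21ea, 5d5c, c7cf, d003}.
Only in 1a3d's history (ahead): {1a3d, 43e3, 6aaa, ca67, d694} — 5.
Only in d003's history (behind): {} — 0.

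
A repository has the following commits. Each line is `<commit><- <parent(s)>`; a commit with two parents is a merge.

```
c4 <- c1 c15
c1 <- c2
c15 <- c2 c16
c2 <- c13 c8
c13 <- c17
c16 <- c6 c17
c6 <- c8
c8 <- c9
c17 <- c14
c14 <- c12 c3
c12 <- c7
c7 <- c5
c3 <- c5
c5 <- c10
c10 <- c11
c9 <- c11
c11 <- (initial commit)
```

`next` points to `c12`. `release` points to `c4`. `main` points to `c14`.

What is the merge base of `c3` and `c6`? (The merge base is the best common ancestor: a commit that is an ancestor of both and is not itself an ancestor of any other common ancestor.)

c11

Ancestors of c3: {c10, c11, c3, c5}.
Ancestors of c6: {c11, c6, c8, c9}.
Common ancestors: {c11}.
The only common ancestor is c11, so it is the merge base.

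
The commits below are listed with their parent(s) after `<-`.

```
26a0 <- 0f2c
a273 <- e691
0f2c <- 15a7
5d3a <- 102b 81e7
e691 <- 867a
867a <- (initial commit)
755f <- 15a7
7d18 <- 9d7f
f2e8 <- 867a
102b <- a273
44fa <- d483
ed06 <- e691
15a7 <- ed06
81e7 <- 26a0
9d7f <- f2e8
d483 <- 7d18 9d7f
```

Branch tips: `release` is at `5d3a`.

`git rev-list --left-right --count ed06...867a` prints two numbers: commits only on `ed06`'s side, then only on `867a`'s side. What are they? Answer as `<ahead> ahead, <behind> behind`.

Reachable from ed06: {867a, e691, ed06}.
Reachable from 867a: {867a}.
Only in ed06's history (ahead): {e691, ed06} — 2.
Only in 867a's history (behind): {} — 0.

2 ahead, 0 behind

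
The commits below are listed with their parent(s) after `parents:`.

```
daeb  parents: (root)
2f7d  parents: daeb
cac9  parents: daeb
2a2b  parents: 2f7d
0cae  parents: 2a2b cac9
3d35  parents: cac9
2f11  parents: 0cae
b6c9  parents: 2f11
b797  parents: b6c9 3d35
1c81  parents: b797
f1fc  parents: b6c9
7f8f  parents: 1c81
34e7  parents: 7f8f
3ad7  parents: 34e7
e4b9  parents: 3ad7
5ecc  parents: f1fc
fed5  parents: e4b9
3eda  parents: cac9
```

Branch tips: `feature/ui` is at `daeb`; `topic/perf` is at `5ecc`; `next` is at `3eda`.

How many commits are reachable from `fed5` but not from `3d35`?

Reachable from fed5: {0cae, 1c81, 2a2b, 2f11, 2f7d, 34e7, 3ad7, 3d35, 7f8f, b6c9, b797, cac9, daeb, e4b9, fed5}.
Reachable from 3d35: {3d35, cac9, daeb}.
In fed5's history but not 3d35's: {0cae, 1c81, 2a2b, 2f11, 2f7d, 34e7, 3ad7, 7f8f, b6c9, b797, e4b9, fed5} — 12 commits.

12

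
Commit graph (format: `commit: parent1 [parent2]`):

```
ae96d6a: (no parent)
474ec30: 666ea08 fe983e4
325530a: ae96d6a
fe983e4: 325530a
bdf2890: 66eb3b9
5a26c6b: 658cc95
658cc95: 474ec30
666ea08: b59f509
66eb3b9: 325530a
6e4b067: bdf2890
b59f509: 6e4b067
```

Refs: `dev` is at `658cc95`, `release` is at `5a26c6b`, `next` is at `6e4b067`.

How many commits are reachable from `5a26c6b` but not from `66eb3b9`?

8

Reachable from 5a26c6b: {325530a, 474ec30, 5a26c6b, 658cc95, 666ea08, 66eb3b9, 6e4b067, ae96d6a, b59f509, bdf2890, fe983e4}.
Reachable from 66eb3b9: {325530a, 66eb3b9, ae96d6a}.
In 5a26c6b's history but not 66eb3b9's: {474ec30, 5a26c6b, 658cc95, 666ea08, 6e4b067, b59f509, bdf2890, fe983e4} — 8 commits.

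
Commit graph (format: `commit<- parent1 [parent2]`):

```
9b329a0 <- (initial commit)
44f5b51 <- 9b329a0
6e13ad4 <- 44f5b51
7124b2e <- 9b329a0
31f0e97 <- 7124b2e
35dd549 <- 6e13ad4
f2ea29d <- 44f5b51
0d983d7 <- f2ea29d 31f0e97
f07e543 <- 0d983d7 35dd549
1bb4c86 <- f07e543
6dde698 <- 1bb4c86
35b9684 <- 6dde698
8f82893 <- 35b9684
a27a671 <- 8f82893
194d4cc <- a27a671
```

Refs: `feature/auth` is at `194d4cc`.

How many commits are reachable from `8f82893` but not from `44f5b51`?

Reachable from 8f82893: {0d983d7, 1bb4c86, 31f0e97, 35b9684, 35dd549, 44f5b51, 6dde698, 6e13ad4, 7124b2e, 8f82893, 9b329a0, f07e543, f2ea29d}.
Reachable from 44f5b51: {44f5b51, 9b329a0}.
In 8f82893's history but not 44f5b51's: {0d983d7, 1bb4c86, 31f0e97, 35b9684, 35dd549, 6dde698, 6e13ad4, 7124b2e, 8f82893, f07e543, f2ea29d} — 11 commits.

11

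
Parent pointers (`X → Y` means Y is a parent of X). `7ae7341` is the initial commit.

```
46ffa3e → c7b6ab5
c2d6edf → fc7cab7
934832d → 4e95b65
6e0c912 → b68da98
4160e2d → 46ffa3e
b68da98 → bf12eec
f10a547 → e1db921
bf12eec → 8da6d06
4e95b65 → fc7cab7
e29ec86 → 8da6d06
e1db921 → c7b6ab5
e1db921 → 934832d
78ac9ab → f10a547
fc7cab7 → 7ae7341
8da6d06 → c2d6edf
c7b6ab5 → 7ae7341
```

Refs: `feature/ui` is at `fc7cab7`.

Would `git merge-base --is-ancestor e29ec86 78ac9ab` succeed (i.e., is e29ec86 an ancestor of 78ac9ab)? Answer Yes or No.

Ancestors of 78ac9ab: {4e95b65, 78ac9ab, 7ae7341, 934832d, c7b6ab5, e1db921, f10a547, fc7cab7}.
e29ec86 is not in that set, so it is not an ancestor of 78ac9ab.

No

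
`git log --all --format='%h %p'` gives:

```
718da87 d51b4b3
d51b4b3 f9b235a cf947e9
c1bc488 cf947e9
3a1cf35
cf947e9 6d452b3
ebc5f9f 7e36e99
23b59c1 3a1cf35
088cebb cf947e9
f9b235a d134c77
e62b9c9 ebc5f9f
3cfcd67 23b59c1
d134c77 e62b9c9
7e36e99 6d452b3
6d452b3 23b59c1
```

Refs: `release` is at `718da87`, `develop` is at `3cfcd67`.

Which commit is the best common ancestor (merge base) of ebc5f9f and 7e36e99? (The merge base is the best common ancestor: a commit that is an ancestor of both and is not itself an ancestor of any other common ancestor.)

7e36e99

Ancestors of ebc5f9f: {23b59c1, 3a1cf35, 6d452b3, 7e36e99, ebc5f9f}.
Ancestors of 7e36e99: {23b59c1, 3a1cf35, 6d452b3, 7e36e99}.
Common ancestors: {23b59c1, 3a1cf35, 6d452b3, 7e36e99}.
Among these, 7e36e99 is not an ancestor of any other common ancestor — it is the merge base.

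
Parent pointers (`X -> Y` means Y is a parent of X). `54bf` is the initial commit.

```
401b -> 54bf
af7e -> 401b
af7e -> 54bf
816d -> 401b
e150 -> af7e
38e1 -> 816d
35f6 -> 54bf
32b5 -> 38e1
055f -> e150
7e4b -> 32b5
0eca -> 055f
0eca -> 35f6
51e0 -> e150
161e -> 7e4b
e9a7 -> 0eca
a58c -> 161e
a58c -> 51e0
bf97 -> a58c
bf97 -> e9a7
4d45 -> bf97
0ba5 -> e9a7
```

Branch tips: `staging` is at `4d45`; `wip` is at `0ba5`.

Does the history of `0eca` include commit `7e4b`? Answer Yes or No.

Ancestors of 0eca: {055f, 0eca, 35f6, 401b, 54bf, af7e, e150}.
7e4b is not in that set, so it is not an ancestor of 0eca.

No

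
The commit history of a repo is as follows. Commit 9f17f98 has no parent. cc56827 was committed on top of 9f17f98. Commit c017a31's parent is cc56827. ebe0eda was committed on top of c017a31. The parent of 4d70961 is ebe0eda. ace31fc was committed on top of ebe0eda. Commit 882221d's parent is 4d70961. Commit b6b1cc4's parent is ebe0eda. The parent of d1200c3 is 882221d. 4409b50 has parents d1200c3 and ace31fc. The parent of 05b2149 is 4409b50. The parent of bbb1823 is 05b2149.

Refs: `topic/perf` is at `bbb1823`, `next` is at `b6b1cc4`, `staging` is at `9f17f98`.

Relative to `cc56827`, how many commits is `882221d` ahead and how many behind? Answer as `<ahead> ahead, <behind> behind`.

4 ahead, 0 behind

Reachable from 882221d: {4d70961, 882221d, 9f17f98, c017a31, cc56827, ebe0eda}.
Reachable from cc56827: {9f17f98, cc56827}.
Only in 882221d's history (ahead): {4d70961, 882221d, c017a31, ebe0eda} — 4.
Only in cc56827's history (behind): {} — 0.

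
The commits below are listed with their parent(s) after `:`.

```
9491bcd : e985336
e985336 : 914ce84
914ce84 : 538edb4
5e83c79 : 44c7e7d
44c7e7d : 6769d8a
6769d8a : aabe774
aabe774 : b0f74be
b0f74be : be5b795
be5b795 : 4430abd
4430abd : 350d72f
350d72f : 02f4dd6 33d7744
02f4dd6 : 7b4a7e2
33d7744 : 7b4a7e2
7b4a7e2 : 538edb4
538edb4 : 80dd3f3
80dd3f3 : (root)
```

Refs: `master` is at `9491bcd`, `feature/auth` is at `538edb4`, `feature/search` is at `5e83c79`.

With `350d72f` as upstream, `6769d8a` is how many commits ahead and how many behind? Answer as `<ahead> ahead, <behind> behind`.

Reachable from 6769d8a: {02f4dd6, 33d7744, 350d72f, 4430abd, 538edb4, 6769d8a, 7b4a7e2, 80dd3f3, aabe774, b0f74be, be5b795}.
Reachable from 350d72f: {02f4dd6, 33d7744, 350d72f, 538edb4, 7b4a7e2, 80dd3f3}.
Only in 6769d8a's history (ahead): {4430abd, 6769d8a, aabe774, b0f74be, be5b795} — 5.
Only in 350d72f's history (behind): {} — 0.

5 ahead, 0 behind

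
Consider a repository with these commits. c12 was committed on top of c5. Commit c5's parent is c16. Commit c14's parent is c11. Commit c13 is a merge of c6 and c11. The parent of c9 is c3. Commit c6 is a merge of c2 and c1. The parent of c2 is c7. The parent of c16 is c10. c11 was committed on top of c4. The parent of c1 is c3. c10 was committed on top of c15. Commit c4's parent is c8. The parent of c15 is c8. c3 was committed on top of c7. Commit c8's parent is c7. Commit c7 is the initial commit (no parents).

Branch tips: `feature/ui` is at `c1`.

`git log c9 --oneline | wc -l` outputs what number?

Walking parent pointers from c9: reachable set = {c3, c7, c9}.
That is 3 commits.

3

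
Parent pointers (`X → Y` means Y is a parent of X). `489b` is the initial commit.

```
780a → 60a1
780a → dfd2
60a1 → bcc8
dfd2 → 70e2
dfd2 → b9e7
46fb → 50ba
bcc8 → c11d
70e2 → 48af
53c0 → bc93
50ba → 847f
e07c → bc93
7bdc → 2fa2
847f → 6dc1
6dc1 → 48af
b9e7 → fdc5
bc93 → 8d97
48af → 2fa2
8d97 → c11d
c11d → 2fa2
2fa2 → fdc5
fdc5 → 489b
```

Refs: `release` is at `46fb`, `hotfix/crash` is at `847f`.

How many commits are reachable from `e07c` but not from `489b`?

Reachable from e07c: {2fa2, 489b, 8d97, bc93, c11d, e07c, fdc5}.
Reachable from 489b: {489b}.
In e07c's history but not 489b's: {2fa2, 8d97, bc93, c11d, e07c, fdc5} — 6 commits.

6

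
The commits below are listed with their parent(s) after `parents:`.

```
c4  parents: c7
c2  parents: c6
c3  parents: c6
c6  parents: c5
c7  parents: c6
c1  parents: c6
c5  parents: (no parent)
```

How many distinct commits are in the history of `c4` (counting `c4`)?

4

Walking parent pointers from c4: reachable set = {c4, c5, c6, c7}.
That is 4 commits.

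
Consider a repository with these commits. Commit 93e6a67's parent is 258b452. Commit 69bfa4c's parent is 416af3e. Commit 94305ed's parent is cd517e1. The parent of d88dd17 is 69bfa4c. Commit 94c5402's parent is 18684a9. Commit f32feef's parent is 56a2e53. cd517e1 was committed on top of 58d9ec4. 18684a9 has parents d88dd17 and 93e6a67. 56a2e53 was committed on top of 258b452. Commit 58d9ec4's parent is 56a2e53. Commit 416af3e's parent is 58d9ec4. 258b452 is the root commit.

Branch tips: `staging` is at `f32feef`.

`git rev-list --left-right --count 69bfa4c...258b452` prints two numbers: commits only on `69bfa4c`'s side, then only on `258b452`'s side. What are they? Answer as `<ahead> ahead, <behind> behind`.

4 ahead, 0 behind

Reachable from 69bfa4c: {258b452, 416af3e, 56a2e53, 58d9ec4, 69bfa4c}.
Reachable from 258b452: {258b452}.
Only in 69bfa4c's history (ahead): {416af3e, 56a2e53, 58d9ec4, 69bfa4c} — 4.
Only in 258b452's history (behind): {} — 0.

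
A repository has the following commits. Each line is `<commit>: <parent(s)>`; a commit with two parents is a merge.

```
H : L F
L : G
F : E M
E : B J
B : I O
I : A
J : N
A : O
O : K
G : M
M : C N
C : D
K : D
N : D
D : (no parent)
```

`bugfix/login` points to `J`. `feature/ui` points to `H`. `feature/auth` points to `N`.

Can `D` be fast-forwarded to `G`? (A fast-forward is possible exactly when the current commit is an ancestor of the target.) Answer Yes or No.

A fast-forward from D to G is possible iff D is an ancestor of G.
Ancestors of G: {C, D, G, M, N}.
D is among them, so fast-forward is possible.

Yes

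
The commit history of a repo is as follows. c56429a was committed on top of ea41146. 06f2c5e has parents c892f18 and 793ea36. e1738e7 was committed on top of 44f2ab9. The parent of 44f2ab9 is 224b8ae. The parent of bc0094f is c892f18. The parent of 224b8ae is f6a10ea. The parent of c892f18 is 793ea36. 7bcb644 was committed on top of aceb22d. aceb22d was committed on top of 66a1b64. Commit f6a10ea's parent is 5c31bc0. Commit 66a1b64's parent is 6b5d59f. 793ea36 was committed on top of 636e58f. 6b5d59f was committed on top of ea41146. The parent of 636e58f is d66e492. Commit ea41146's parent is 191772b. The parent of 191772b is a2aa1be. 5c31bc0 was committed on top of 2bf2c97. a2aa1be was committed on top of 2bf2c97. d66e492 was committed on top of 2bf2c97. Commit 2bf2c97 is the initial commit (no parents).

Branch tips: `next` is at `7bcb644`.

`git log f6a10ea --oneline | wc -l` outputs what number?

Walking parent pointers from f6a10ea: reachable set = {2bf2c97, 5c31bc0, f6a10ea}.
That is 3 commits.

3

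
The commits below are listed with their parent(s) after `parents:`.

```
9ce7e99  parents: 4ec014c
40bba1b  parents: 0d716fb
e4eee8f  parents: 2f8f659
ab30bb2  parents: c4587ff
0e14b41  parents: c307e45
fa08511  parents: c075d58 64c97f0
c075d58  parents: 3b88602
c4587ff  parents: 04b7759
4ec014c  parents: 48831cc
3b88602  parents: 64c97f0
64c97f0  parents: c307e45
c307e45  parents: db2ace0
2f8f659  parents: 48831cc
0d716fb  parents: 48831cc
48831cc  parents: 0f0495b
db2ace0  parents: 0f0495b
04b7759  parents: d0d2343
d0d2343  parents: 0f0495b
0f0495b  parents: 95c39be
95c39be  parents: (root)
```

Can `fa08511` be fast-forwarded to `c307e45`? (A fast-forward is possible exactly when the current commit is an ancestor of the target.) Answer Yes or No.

No

A fast-forward from fa08511 to c307e45 is possible iff fa08511 is an ancestor of c307e45.
Ancestors of c307e45: {0f0495b, 95c39be, c307e45, db2ace0}.
fa08511 is not among them, so fast-forward is not possible.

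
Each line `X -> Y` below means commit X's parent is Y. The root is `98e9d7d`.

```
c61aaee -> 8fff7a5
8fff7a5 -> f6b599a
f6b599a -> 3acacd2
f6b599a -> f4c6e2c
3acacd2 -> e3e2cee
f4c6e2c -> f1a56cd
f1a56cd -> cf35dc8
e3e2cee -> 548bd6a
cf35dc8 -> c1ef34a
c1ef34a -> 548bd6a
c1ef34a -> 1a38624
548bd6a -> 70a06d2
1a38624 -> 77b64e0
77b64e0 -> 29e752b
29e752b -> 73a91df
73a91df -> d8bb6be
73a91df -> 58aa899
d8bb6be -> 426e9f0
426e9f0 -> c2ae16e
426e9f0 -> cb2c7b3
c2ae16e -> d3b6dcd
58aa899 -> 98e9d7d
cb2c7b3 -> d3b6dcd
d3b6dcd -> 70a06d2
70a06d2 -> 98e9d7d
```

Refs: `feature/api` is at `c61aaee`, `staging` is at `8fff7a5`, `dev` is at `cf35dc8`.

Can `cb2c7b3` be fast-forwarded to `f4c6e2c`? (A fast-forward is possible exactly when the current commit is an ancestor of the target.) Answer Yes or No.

A fast-forward from cb2c7b3 to f4c6e2c is possible iff cb2c7b3 is an ancestor of f4c6e2c.
Ancestors of f4c6e2c: {1a38624, 29e752b, 426e9f0, 548bd6a, 58aa899, 70a06d2, 73a91df, 77b64e0, 98e9d7d, c1ef34a, c2ae16e, cb2c7b3, cf35dc8, d3b6dcd, d8bb6be, f1a56cd, f4c6e2c}.
cb2c7b3 is among them, so fast-forward is possible.

Yes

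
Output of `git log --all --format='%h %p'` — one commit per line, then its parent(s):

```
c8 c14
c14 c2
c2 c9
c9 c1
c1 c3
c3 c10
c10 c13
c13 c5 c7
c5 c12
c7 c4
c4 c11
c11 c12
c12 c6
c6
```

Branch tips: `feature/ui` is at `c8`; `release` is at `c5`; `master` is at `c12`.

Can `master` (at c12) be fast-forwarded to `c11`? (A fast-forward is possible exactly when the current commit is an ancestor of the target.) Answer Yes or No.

Yes

A fast-forward from c12 to c11 is possible iff c12 is an ancestor of c11.
Ancestors of c11: {c11, c12, c6}.
c12 is among them, so fast-forward is possible.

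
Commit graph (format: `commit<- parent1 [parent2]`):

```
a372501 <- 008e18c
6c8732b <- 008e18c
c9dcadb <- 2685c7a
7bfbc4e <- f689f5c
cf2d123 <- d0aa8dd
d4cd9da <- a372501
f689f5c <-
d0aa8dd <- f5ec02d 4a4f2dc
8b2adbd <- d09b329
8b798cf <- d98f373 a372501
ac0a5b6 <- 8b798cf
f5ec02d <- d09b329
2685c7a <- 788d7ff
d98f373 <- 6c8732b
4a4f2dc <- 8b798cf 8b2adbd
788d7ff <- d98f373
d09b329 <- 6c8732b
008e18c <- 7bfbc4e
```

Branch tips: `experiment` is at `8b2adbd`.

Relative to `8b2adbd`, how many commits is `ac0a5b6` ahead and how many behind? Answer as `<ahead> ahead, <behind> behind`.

4 ahead, 2 behind

Reachable from ac0a5b6: {008e18c, 6c8732b, 7bfbc4e, 8b798cf, a372501, ac0a5b6, d98f373, f689f5c}.
Reachable from 8b2adbd: {008e18c, 6c8732b, 7bfbc4e, 8b2adbd, d09b329, f689f5c}.
Only in ac0a5b6's history (ahead): {8b798cf, a372501, ac0a5b6, d98f373} — 4.
Only in 8b2adbd's history (behind): {8b2adbd, d09b329} — 2.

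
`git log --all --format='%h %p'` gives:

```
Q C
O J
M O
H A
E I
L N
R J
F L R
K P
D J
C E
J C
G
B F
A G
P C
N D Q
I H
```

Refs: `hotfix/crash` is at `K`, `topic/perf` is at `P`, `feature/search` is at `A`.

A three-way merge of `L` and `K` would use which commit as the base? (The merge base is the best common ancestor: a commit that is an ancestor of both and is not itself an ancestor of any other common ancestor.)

Ancestors of L: {A, C, D, E, G, H, I, J, L, N, Q}.
Ancestors of K: {A, C, E, G, H, I, K, P}.
Common ancestors: {A, C, E, G, H, I}.
Among these, C is not an ancestor of any other common ancestor — it is the merge base.

C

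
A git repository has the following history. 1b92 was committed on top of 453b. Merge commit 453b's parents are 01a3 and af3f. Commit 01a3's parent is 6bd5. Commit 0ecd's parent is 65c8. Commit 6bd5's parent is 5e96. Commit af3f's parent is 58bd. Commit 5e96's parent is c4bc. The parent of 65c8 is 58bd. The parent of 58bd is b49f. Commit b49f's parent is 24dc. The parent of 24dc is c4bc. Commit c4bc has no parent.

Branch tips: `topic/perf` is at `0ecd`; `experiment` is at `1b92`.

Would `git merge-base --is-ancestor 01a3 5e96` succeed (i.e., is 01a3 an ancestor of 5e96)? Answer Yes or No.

No

Ancestors of 5e96: {5e96, c4bc}.
01a3 is not in that set, so it is not an ancestor of 5e96.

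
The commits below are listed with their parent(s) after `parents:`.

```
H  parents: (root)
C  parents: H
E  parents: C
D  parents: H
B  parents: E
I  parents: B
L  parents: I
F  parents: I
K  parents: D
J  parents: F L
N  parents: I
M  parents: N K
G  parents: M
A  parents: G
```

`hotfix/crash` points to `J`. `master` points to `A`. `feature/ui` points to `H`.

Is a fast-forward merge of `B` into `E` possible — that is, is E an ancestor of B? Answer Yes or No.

Yes

A fast-forward from E to B is possible iff E is an ancestor of B.
Ancestors of B: {B, C, E, H}.
E is among them, so fast-forward is possible.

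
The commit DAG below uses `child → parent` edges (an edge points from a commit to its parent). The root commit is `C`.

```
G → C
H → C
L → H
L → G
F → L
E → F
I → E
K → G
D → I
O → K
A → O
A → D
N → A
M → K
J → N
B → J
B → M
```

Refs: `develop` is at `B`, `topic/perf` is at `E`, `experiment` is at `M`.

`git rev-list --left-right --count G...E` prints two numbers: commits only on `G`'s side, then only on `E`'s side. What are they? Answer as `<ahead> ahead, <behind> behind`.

0 ahead, 4 behind

Reachable from G: {C, G}.
Reachable from E: {C, E, F, G, H, L}.
Only in G's history (ahead): {} — 0.
Only in E's history (behind): {E, F, H, L} — 4.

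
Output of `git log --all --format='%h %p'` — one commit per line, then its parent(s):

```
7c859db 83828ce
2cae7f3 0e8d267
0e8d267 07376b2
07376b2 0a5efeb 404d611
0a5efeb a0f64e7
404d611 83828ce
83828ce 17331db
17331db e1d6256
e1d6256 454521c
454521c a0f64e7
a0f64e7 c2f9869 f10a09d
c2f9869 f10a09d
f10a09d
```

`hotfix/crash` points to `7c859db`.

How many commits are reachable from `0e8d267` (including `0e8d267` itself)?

Walking parent pointers from 0e8d267: reachable set = {07376b2, 0a5efeb, 0e8d267, 17331db, 404d611, 454521c, 83828ce, a0f64e7, c2f9869, e1d6256, f10a09d}.
That is 11 commits.

11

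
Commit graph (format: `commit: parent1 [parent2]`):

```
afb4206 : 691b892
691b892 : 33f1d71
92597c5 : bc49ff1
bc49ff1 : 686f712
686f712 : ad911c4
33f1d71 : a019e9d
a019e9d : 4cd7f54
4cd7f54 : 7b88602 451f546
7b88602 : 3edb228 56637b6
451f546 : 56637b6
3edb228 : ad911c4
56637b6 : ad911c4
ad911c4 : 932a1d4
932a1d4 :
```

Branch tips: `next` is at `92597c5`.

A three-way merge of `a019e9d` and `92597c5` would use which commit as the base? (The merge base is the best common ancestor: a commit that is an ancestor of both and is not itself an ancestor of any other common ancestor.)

Ancestors of a019e9d: {3edb228, 451f546, 4cd7f54, 56637b6, 7b88602, 932a1d4, a019e9d, ad911c4}.
Ancestors of 92597c5: {686f712, 92597c5, 932a1d4, ad911c4, bc49ff1}.
Common ancestors: {932a1d4, ad911c4}.
Among these, ad911c4 is not an ancestor of any other common ancestor — it is the merge base.

ad911c4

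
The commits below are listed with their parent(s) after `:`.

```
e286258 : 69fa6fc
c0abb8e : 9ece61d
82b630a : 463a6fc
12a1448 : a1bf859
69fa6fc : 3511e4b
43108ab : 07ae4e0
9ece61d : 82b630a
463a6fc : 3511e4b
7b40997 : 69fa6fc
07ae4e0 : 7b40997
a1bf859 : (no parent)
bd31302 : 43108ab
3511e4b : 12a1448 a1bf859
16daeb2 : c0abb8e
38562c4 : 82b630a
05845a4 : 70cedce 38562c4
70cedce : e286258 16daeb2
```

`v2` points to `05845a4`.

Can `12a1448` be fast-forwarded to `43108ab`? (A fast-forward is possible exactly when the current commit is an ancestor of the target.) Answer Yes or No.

Yes

A fast-forward from 12a1448 to 43108ab is possible iff 12a1448 is an ancestor of 43108ab.
Ancestors of 43108ab: {07ae4e0, 12a1448, 3511e4b, 43108ab, 69fa6fc, 7b40997, a1bf859}.
12a1448 is among them, so fast-forward is possible.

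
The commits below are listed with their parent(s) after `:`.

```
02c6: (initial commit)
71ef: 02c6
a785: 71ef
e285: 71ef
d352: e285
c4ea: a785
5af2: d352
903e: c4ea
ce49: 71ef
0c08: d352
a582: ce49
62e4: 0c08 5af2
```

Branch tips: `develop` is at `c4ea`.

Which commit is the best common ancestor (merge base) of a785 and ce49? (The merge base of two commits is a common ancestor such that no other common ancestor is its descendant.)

71ef

Ancestors of a785: {02c6, 71ef, a785}.
Ancestors of ce49: {02c6, 71ef, ce49}.
Common ancestors: {02c6, 71ef}.
Among these, 71ef is not an ancestor of any other common ancestor — it is the merge base.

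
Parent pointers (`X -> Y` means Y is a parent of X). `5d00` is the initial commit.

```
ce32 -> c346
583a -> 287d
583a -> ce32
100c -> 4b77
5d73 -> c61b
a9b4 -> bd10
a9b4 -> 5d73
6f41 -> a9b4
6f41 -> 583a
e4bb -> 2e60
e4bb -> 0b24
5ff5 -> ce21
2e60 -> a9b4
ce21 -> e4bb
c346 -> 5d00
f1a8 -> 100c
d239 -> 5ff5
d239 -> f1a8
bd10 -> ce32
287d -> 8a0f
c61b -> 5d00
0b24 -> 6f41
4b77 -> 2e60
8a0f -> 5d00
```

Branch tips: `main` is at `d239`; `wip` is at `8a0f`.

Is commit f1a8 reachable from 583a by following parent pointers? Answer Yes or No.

No

Ancestors of 583a: {287d, 583a, 5d00, 8a0f, c346, ce32}.
f1a8 is not in that set, so it is not an ancestor of 583a.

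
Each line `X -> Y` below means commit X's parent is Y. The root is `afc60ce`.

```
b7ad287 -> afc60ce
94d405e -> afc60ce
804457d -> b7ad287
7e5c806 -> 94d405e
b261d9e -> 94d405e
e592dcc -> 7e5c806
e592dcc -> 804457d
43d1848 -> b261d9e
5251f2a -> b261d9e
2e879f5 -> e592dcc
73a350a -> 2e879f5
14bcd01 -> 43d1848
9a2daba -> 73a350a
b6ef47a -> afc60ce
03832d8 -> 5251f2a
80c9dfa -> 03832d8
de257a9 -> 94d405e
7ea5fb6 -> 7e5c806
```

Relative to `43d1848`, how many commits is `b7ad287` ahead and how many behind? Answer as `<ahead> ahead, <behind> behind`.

1 ahead, 3 behind

Reachable from b7ad287: {afc60ce, b7ad287}.
Reachable from 43d1848: {43d1848, 94d405e, afc60ce, b261d9e}.
Only in b7ad287's history (ahead): {b7ad287} — 1.
Only in 43d1848's history (behind): {43d1848, 94d405e, b261d9e} — 3.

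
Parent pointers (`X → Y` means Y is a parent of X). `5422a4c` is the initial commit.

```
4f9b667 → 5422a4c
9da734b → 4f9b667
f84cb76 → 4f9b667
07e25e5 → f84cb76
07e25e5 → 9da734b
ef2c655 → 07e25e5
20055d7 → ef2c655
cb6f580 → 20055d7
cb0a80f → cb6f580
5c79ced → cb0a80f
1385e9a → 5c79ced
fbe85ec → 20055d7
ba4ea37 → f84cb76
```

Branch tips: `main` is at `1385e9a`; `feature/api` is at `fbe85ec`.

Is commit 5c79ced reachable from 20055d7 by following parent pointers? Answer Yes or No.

Ancestors of 20055d7: {07e25e5, 20055d7, 4f9b667, 5422a4c, 9da734b, ef2c655, f84cb76}.
5c79ced is not in that set, so it is not an ancestor of 20055d7.

No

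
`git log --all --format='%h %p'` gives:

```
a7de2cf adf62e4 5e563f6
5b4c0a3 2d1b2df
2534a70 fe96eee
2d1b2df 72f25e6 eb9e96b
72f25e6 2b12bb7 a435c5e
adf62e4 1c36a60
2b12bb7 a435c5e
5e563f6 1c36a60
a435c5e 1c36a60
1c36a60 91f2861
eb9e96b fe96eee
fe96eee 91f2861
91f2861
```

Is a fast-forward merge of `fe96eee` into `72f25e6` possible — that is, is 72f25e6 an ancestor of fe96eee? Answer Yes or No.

A fast-forward from 72f25e6 to fe96eee is possible iff 72f25e6 is an ancestor of fe96eee.
Ancestors of fe96eee: {91f2861, fe96eee}.
72f25e6 is not among them, so fast-forward is not possible.

No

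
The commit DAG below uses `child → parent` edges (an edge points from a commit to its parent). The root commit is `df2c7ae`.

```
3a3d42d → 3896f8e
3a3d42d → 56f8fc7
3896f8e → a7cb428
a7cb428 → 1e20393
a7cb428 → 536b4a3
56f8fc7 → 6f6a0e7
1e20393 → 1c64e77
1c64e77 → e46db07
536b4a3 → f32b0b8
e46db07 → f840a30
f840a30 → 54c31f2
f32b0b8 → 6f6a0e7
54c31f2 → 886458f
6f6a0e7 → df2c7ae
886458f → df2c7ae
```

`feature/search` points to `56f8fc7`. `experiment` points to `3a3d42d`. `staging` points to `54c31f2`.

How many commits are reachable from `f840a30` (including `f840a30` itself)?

Walking parent pointers from f840a30: reachable set = {54c31f2, 886458f, df2c7ae, f840a30}.
That is 4 commits.

4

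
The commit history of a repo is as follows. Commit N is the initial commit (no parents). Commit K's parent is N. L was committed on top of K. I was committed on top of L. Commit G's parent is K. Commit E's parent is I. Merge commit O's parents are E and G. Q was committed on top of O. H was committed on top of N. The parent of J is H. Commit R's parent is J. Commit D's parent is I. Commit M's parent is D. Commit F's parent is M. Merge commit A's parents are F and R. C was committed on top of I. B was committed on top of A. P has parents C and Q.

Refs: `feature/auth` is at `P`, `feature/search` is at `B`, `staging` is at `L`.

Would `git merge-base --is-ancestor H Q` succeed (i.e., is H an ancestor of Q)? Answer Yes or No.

No

Ancestors of Q: {E, G, I, K, L, N, O, Q}.
H is not in that set, so it is not an ancestor of Q.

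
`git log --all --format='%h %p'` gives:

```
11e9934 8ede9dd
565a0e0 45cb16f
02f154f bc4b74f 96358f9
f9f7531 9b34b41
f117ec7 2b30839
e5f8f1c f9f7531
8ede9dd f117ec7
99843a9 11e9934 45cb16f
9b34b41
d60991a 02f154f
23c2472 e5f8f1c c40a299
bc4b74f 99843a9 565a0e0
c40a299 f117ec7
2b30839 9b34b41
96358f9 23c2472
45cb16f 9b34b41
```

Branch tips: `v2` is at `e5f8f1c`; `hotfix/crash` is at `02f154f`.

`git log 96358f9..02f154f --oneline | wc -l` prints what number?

7

Reachable from 02f154f: {02f154f, 11e9934, 23c2472, 2b30839, 45cb16f, 565a0e0, 8ede9dd, 96358f9, 99843a9, 9b34b41, bc4b74f, c40a299, e5f8f1c, f117ec7, f9f7531}.
Reachable from 96358f9: {23c2472, 2b30839, 96358f9, 9b34b41, c40a299, e5f8f1c, f117ec7, f9f7531}.
In 02f154f's history but not 96358f9's: {02f154f, 11e9934, 45cb16f, 565a0e0, 8ede9dd, 99843a9, bc4b74f} — 7 commits.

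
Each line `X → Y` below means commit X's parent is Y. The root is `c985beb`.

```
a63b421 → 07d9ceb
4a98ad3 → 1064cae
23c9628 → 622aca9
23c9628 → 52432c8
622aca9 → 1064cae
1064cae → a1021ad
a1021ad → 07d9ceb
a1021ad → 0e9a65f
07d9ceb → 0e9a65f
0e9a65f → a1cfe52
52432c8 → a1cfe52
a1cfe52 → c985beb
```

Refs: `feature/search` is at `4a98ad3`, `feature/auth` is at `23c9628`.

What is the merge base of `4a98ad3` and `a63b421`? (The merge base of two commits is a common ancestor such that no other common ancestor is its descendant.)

Ancestors of 4a98ad3: {07d9ceb, 0e9a65f, 1064cae, 4a98ad3, a1021ad, a1cfe52, c985beb}.
Ancestors of a63b421: {07d9ceb, 0e9a65f, a1cfe52, a63b421, c985beb}.
Common ancestors: {07d9ceb, 0e9a65f, a1cfe52, c985beb}.
Among these, 07d9ceb is not an ancestor of any other common ancestor — it is the merge base.

07d9ceb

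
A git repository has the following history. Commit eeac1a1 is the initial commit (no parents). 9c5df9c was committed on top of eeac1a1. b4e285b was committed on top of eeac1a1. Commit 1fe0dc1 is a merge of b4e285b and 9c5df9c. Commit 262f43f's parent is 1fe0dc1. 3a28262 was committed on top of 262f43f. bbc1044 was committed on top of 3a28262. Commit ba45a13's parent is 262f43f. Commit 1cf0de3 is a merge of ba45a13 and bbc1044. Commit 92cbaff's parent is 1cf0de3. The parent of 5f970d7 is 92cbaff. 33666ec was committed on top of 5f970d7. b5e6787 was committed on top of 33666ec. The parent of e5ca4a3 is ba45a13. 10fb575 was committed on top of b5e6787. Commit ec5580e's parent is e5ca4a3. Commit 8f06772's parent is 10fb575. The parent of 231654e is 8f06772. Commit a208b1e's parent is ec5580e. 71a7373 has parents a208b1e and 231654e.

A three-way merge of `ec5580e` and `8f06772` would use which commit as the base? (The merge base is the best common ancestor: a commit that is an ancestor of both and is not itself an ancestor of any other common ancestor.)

ba45a13

Ancestors of ec5580e: {1fe0dc1, 262f43f, 9c5df9c, b4e285b, ba45a13, e5ca4a3, ec5580e, eeac1a1}.
Ancestors of 8f06772: {10fb575, 1cf0de3, 1fe0dc1, 262f43f, 33666ec, 3a28262, 5f970d7, 8f06772, 92cbaff, 9c5df9c, b4e285b, b5e6787, ba45a13, bbc1044, eeac1a1}.
Common ancestors: {1fe0dc1, 262f43f, 9c5df9c, b4e285b, ba45a13, eeac1a1}.
Among these, ba45a13 is not an ancestor of any other common ancestor — it is the merge base.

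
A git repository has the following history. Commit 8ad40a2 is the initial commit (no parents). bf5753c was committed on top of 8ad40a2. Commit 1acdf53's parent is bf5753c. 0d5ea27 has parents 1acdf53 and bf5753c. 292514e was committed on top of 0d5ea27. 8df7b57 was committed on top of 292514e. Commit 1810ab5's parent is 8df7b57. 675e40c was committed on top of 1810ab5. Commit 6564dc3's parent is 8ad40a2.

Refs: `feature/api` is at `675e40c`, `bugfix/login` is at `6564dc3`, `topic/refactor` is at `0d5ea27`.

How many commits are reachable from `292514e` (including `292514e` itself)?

Walking parent pointers from 292514e: reachable set = {0d5ea27, 1acdf53, 292514e, 8ad40a2, bf5753c}.
That is 5 commits.

5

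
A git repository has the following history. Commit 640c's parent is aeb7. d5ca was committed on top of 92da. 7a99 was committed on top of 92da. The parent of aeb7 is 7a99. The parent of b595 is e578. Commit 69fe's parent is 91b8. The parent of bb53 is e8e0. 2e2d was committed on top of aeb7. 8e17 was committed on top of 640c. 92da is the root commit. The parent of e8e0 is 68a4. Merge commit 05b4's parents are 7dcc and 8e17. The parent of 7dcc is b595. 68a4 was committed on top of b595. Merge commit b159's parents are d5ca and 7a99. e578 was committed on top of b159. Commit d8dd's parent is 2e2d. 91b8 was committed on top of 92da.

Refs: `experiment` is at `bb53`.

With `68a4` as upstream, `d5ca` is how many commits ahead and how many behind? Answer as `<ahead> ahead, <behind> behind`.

Reachable from d5ca: {92da, d5ca}.
Reachable from 68a4: {68a4, 7a99, 92da, b159, b595, d5ca, e578}.
Only in d5ca's history (ahead): {} — 0.
Only in 68a4's history (behind): {68a4, 7a99, b159, b595, e578} — 5.

0 ahead, 5 behind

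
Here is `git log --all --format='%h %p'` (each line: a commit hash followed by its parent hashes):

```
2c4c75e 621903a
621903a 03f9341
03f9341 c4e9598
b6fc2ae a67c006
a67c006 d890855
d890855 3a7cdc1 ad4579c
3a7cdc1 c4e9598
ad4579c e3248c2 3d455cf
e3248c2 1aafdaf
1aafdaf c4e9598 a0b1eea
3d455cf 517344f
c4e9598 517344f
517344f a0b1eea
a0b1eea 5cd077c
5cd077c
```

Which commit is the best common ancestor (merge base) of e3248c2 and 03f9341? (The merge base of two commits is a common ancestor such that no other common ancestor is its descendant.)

c4e9598

Ancestors of e3248c2: {1aafdaf, 517344f, 5cd077c, a0b1eea, c4e9598, e3248c2}.
Ancestors of 03f9341: {03f9341, 517344f, 5cd077c, a0b1eea, c4e9598}.
Common ancestors: {517344f, 5cd077c, a0b1eea, c4e9598}.
Among these, c4e9598 is not an ancestor of any other common ancestor — it is the merge base.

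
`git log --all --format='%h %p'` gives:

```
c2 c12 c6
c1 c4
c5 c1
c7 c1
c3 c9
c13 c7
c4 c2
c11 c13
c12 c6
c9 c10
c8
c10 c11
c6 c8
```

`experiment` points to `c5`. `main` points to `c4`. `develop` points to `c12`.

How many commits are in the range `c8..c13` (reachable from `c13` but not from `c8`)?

Reachable from c13: {c1, c12, c13, c2, c4, c6, c7, c8}.
Reachable from c8: {c8}.
In c13's history but not c8's: {c1, c12, c13, c2, c4, c6, c7} — 7 commits.

7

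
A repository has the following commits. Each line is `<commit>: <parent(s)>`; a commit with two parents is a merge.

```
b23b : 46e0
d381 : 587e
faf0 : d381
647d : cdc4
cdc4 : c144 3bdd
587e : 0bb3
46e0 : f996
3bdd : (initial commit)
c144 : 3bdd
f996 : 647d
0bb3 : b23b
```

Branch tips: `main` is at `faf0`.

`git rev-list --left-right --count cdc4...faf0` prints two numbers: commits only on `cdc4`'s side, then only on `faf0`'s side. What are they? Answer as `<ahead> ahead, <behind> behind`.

0 ahead, 8 behind

Reachable from cdc4: {3bdd, c144, cdc4}.
Reachable from faf0: {0bb3, 3bdd, 46e0, 587e, 647d, b23b, c144, cdc4, d381, f996, faf0}.
Only in cdc4's history (ahead): {} — 0.
Only in faf0's history (behind): {0bb3, 46e0, 587e, 647d, b23b, d381, f996, faf0} — 8.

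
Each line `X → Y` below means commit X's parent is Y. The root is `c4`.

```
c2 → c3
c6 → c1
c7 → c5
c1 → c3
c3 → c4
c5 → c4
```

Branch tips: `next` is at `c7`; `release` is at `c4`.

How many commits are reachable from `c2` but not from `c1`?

1

Reachable from c2: {c2, c3, c4}.
Reachable from c1: {c1, c3, c4}.
In c2's history but not c1's: {c2} — 1 commit.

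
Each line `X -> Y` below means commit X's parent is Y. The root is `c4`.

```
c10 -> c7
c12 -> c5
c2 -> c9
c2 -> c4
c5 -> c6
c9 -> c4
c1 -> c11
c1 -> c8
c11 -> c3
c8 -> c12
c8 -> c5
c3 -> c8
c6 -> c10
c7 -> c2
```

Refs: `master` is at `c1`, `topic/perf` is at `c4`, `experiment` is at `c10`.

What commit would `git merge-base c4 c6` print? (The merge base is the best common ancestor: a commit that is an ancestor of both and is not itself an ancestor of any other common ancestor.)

c4

Ancestors of c4: {c4}.
Ancestors of c6: {c10, c2, c4, c6, c7, c9}.
Common ancestors: {c4}.
The only common ancestor is c4, so it is the merge base.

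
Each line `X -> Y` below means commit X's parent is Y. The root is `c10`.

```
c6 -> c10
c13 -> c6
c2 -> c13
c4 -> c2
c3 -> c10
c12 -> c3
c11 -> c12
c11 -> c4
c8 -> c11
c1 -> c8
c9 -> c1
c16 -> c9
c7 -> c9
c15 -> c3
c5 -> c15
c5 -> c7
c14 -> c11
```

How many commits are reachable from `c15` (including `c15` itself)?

3

Walking parent pointers from c15: reachable set = {c10, c15, c3}.
That is 3 commits.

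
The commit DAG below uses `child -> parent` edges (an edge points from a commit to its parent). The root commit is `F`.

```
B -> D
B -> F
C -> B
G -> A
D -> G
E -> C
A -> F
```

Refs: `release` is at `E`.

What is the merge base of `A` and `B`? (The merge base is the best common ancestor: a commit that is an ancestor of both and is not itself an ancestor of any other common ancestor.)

A

Ancestors of A: {A, F}.
Ancestors of B: {A, B, D, F, G}.
Common ancestors: {A, F}.
Among these, A is not an ancestor of any other common ancestor — it is the merge base.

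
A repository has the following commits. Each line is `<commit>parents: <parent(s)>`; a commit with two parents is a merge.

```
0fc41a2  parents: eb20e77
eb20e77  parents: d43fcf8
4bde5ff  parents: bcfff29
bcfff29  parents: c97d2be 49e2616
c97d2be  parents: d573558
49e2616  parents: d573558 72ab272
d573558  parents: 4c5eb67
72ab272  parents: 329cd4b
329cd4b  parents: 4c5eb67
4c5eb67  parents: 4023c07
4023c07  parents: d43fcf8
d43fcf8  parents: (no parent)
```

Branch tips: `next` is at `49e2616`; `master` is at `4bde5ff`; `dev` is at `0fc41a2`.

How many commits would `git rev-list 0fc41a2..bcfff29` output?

8

Reachable from bcfff29: {329cd4b, 4023c07, 49e2616, 4c5eb67, 72ab272, bcfff29, c97d2be, d43fcf8, d573558}.
Reachable from 0fc41a2: {0fc41a2, d43fcf8, eb20e77}.
In bcfff29's history but not 0fc41a2's: {329cd4b, 4023c07, 49e2616, 4c5eb67, 72ab272, bcfff29, c97d2be, d573558} — 8 commits.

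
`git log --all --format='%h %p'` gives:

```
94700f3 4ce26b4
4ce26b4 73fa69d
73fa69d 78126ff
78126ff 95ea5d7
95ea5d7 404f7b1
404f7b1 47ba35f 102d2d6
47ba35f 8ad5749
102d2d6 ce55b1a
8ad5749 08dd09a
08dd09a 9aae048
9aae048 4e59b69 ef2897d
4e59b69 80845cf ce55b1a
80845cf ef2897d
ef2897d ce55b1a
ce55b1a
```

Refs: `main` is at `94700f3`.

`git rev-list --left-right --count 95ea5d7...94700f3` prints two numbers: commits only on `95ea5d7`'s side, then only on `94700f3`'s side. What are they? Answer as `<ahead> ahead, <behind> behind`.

0 ahead, 4 behind

Reachable from 95ea5d7: {08dd09a, 102d2d6, 404f7b1, 47ba35f, 4e59b69, 80845cf, 8ad5749, 95ea5d7, 9aae048, ce55b1a, ef2897d}.
Reachable from 94700f3: {08dd09a, 102d2d6, 404f7b1, 47ba35f, 4ce26b4, 4e59b69, 73fa69d, 78126ff, 80845cf, 8ad5749, 94700f3, 95ea5d7, 9aae048, ce55b1a, ef2897d}.
Only in 95ea5d7's history (ahead): {} — 0.
Only in 94700f3's history (behind): {4ce26b4, 73fa69d, 78126ff, 94700f3} — 4.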